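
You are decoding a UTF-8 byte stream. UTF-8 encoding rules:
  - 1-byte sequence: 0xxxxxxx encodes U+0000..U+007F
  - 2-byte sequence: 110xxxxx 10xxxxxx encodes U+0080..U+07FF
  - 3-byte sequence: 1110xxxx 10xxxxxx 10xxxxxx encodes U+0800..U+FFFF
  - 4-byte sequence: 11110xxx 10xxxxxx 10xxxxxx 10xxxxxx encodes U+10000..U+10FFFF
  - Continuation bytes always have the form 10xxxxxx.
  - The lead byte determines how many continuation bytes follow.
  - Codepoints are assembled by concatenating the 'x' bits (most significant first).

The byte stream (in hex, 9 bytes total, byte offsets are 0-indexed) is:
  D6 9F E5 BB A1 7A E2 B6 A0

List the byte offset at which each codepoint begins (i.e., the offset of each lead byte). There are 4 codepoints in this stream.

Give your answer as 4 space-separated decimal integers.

Byte[0]=D6: 2-byte lead, need 1 cont bytes. acc=0x16
Byte[1]=9F: continuation. acc=(acc<<6)|0x1F=0x59F
Completed: cp=U+059F (starts at byte 0)
Byte[2]=E5: 3-byte lead, need 2 cont bytes. acc=0x5
Byte[3]=BB: continuation. acc=(acc<<6)|0x3B=0x17B
Byte[4]=A1: continuation. acc=(acc<<6)|0x21=0x5EE1
Completed: cp=U+5EE1 (starts at byte 2)
Byte[5]=7A: 1-byte ASCII. cp=U+007A
Byte[6]=E2: 3-byte lead, need 2 cont bytes. acc=0x2
Byte[7]=B6: continuation. acc=(acc<<6)|0x36=0xB6
Byte[8]=A0: continuation. acc=(acc<<6)|0x20=0x2DA0
Completed: cp=U+2DA0 (starts at byte 6)

Answer: 0 2 5 6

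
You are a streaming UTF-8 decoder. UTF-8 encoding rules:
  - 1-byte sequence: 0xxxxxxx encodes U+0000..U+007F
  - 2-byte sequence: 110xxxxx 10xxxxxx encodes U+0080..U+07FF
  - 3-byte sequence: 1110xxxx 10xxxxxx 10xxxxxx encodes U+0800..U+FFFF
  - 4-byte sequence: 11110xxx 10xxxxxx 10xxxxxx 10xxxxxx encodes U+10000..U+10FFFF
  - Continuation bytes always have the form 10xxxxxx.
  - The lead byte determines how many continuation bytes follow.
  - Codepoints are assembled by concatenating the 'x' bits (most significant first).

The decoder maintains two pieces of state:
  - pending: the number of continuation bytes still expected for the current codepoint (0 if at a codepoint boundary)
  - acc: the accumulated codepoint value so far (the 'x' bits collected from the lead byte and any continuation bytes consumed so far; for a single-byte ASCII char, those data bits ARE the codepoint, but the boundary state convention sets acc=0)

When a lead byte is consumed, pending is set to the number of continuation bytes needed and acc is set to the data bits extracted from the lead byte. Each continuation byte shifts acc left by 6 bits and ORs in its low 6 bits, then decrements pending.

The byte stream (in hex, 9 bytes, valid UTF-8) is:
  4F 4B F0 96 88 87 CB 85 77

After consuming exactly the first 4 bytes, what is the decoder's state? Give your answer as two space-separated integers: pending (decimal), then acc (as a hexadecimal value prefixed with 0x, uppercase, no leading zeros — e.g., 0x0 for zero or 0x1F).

Answer: 2 0x16

Derivation:
Byte[0]=4F: 1-byte. pending=0, acc=0x0
Byte[1]=4B: 1-byte. pending=0, acc=0x0
Byte[2]=F0: 4-byte lead. pending=3, acc=0x0
Byte[3]=96: continuation. acc=(acc<<6)|0x16=0x16, pending=2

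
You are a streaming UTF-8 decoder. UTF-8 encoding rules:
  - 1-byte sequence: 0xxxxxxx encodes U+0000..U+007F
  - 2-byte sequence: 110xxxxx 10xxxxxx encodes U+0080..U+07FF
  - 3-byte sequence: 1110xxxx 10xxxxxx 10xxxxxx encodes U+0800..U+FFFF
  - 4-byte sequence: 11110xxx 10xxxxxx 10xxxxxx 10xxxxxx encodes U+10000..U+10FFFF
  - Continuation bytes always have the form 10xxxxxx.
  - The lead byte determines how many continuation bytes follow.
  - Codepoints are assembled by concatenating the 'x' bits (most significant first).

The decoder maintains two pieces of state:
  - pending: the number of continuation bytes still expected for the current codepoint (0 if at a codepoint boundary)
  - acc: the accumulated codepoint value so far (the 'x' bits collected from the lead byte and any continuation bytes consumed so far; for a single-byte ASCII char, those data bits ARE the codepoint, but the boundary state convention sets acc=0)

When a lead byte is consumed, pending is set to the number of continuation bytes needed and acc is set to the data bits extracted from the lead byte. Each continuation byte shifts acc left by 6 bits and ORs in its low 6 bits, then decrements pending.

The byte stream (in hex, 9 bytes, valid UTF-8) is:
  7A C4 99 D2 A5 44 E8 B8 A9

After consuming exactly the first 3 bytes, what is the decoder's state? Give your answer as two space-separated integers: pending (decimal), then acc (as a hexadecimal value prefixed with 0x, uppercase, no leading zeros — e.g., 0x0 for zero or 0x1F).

Byte[0]=7A: 1-byte. pending=0, acc=0x0
Byte[1]=C4: 2-byte lead. pending=1, acc=0x4
Byte[2]=99: continuation. acc=(acc<<6)|0x19=0x119, pending=0

Answer: 0 0x119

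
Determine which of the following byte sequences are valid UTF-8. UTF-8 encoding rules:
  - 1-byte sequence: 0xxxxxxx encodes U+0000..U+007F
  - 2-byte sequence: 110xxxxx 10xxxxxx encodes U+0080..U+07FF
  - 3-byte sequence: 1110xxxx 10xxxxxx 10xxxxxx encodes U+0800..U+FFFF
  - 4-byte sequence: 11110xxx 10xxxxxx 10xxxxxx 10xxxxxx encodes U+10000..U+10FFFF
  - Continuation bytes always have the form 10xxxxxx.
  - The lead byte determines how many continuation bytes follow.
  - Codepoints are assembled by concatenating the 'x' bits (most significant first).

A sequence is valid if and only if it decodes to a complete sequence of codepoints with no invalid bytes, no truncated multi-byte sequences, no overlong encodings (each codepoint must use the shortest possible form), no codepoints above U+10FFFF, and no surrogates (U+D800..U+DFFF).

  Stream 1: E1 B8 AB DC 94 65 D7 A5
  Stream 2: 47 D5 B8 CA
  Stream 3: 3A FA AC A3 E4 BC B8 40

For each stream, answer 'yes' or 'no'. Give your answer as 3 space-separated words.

Answer: yes no no

Derivation:
Stream 1: decodes cleanly. VALID
Stream 2: error at byte offset 4. INVALID
Stream 3: error at byte offset 1. INVALID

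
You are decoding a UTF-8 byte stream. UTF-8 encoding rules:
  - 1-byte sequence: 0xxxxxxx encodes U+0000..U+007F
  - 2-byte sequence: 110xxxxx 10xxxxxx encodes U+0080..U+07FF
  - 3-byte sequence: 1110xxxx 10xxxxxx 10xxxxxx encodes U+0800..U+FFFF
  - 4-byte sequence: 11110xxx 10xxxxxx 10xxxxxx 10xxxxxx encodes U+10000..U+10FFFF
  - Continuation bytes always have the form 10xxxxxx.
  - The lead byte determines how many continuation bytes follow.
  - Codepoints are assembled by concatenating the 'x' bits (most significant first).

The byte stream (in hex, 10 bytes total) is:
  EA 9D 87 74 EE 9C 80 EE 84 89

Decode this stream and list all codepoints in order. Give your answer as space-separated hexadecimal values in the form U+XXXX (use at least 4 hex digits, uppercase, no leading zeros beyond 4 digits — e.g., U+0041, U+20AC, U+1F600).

Answer: U+A747 U+0074 U+E700 U+E109

Derivation:
Byte[0]=EA: 3-byte lead, need 2 cont bytes. acc=0xA
Byte[1]=9D: continuation. acc=(acc<<6)|0x1D=0x29D
Byte[2]=87: continuation. acc=(acc<<6)|0x07=0xA747
Completed: cp=U+A747 (starts at byte 0)
Byte[3]=74: 1-byte ASCII. cp=U+0074
Byte[4]=EE: 3-byte lead, need 2 cont bytes. acc=0xE
Byte[5]=9C: continuation. acc=(acc<<6)|0x1C=0x39C
Byte[6]=80: continuation. acc=(acc<<6)|0x00=0xE700
Completed: cp=U+E700 (starts at byte 4)
Byte[7]=EE: 3-byte lead, need 2 cont bytes. acc=0xE
Byte[8]=84: continuation. acc=(acc<<6)|0x04=0x384
Byte[9]=89: continuation. acc=(acc<<6)|0x09=0xE109
Completed: cp=U+E109 (starts at byte 7)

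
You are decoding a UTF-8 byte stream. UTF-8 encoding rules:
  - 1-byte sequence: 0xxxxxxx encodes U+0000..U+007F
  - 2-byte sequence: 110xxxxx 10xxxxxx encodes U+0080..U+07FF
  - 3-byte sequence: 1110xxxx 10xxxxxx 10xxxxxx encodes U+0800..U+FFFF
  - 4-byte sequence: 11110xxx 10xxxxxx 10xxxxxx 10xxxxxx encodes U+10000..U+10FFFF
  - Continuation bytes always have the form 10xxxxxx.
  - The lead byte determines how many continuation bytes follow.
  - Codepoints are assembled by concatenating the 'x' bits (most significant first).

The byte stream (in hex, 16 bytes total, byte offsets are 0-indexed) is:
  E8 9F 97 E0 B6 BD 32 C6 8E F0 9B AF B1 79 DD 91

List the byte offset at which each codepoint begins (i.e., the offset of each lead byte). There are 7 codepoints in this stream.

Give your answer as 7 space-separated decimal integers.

Byte[0]=E8: 3-byte lead, need 2 cont bytes. acc=0x8
Byte[1]=9F: continuation. acc=(acc<<6)|0x1F=0x21F
Byte[2]=97: continuation. acc=(acc<<6)|0x17=0x87D7
Completed: cp=U+87D7 (starts at byte 0)
Byte[3]=E0: 3-byte lead, need 2 cont bytes. acc=0x0
Byte[4]=B6: continuation. acc=(acc<<6)|0x36=0x36
Byte[5]=BD: continuation. acc=(acc<<6)|0x3D=0xDBD
Completed: cp=U+0DBD (starts at byte 3)
Byte[6]=32: 1-byte ASCII. cp=U+0032
Byte[7]=C6: 2-byte lead, need 1 cont bytes. acc=0x6
Byte[8]=8E: continuation. acc=(acc<<6)|0x0E=0x18E
Completed: cp=U+018E (starts at byte 7)
Byte[9]=F0: 4-byte lead, need 3 cont bytes. acc=0x0
Byte[10]=9B: continuation. acc=(acc<<6)|0x1B=0x1B
Byte[11]=AF: continuation. acc=(acc<<6)|0x2F=0x6EF
Byte[12]=B1: continuation. acc=(acc<<6)|0x31=0x1BBF1
Completed: cp=U+1BBF1 (starts at byte 9)
Byte[13]=79: 1-byte ASCII. cp=U+0079
Byte[14]=DD: 2-byte lead, need 1 cont bytes. acc=0x1D
Byte[15]=91: continuation. acc=(acc<<6)|0x11=0x751
Completed: cp=U+0751 (starts at byte 14)

Answer: 0 3 6 7 9 13 14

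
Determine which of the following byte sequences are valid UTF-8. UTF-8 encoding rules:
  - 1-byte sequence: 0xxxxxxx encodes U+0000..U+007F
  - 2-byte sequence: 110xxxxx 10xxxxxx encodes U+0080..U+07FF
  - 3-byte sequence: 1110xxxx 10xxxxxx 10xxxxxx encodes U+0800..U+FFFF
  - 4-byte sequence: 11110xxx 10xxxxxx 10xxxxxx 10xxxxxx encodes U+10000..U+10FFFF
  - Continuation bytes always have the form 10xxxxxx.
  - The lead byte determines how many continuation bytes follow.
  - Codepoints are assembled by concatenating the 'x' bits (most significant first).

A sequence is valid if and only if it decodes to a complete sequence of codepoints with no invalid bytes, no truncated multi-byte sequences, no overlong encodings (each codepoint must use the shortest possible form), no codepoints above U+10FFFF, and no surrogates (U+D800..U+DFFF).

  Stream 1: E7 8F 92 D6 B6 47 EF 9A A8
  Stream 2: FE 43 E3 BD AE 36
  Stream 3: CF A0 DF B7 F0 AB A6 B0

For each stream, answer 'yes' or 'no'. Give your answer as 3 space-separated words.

Answer: yes no yes

Derivation:
Stream 1: decodes cleanly. VALID
Stream 2: error at byte offset 0. INVALID
Stream 3: decodes cleanly. VALID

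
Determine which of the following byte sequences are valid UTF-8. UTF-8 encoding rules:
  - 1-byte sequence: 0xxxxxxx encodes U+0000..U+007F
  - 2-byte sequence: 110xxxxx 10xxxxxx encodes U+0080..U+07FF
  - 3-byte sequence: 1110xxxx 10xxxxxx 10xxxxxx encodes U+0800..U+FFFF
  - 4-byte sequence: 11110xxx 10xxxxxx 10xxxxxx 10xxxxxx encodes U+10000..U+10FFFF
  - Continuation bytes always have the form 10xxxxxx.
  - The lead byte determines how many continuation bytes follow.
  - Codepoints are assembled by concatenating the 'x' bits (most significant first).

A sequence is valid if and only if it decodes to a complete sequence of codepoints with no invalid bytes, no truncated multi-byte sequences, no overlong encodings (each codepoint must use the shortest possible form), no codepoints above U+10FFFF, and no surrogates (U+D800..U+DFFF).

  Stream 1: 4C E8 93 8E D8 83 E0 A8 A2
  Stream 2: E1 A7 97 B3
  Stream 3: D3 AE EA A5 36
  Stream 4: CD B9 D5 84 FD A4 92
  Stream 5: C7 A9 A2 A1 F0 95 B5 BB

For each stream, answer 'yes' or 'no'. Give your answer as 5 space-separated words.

Stream 1: decodes cleanly. VALID
Stream 2: error at byte offset 3. INVALID
Stream 3: error at byte offset 4. INVALID
Stream 4: error at byte offset 4. INVALID
Stream 5: error at byte offset 2. INVALID

Answer: yes no no no no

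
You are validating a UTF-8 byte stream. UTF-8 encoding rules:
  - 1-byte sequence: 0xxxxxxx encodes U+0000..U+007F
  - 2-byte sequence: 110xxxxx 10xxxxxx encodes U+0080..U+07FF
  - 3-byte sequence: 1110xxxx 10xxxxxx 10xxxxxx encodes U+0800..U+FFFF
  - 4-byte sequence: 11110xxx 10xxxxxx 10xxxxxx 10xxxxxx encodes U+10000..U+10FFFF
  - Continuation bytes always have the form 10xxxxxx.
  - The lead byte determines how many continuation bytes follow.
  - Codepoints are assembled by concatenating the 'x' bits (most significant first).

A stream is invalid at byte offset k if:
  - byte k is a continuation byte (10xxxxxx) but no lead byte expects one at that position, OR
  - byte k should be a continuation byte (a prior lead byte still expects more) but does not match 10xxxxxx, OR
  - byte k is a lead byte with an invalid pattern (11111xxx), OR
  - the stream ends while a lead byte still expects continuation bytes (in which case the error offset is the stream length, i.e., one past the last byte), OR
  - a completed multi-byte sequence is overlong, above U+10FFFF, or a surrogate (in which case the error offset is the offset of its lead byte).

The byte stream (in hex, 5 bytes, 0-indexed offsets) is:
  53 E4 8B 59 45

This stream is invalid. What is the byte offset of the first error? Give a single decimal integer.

Byte[0]=53: 1-byte ASCII. cp=U+0053
Byte[1]=E4: 3-byte lead, need 2 cont bytes. acc=0x4
Byte[2]=8B: continuation. acc=(acc<<6)|0x0B=0x10B
Byte[3]=59: expected 10xxxxxx continuation. INVALID

Answer: 3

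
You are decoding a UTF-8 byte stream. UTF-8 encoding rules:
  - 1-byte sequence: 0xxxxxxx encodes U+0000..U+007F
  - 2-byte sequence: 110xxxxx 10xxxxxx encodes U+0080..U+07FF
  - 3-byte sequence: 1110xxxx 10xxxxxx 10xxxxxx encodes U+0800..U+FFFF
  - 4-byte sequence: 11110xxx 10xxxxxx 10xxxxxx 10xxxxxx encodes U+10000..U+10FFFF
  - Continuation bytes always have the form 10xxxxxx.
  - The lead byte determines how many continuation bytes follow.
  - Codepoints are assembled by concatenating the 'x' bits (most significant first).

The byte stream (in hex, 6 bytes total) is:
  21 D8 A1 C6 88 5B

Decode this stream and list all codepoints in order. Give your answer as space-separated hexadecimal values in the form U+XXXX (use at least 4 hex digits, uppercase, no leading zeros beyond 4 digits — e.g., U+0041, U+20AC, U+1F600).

Answer: U+0021 U+0621 U+0188 U+005B

Derivation:
Byte[0]=21: 1-byte ASCII. cp=U+0021
Byte[1]=D8: 2-byte lead, need 1 cont bytes. acc=0x18
Byte[2]=A1: continuation. acc=(acc<<6)|0x21=0x621
Completed: cp=U+0621 (starts at byte 1)
Byte[3]=C6: 2-byte lead, need 1 cont bytes. acc=0x6
Byte[4]=88: continuation. acc=(acc<<6)|0x08=0x188
Completed: cp=U+0188 (starts at byte 3)
Byte[5]=5B: 1-byte ASCII. cp=U+005B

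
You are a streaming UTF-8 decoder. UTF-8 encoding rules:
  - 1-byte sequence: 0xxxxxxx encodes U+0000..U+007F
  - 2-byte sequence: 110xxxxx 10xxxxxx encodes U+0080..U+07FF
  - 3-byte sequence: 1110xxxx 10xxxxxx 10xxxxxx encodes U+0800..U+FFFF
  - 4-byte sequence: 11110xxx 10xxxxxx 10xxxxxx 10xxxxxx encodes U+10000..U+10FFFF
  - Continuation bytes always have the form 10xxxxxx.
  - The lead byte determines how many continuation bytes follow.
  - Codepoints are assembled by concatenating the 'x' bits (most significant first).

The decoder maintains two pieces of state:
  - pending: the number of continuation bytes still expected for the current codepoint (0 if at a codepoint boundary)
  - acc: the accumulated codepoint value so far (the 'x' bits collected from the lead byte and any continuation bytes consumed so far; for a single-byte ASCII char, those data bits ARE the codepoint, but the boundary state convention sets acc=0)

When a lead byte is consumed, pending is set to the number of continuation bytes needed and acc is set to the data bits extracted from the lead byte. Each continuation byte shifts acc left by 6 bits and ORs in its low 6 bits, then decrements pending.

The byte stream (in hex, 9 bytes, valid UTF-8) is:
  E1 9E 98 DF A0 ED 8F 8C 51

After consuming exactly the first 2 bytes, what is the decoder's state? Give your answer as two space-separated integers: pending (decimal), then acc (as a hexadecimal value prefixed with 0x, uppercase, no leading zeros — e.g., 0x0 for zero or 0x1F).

Byte[0]=E1: 3-byte lead. pending=2, acc=0x1
Byte[1]=9E: continuation. acc=(acc<<6)|0x1E=0x5E, pending=1

Answer: 1 0x5E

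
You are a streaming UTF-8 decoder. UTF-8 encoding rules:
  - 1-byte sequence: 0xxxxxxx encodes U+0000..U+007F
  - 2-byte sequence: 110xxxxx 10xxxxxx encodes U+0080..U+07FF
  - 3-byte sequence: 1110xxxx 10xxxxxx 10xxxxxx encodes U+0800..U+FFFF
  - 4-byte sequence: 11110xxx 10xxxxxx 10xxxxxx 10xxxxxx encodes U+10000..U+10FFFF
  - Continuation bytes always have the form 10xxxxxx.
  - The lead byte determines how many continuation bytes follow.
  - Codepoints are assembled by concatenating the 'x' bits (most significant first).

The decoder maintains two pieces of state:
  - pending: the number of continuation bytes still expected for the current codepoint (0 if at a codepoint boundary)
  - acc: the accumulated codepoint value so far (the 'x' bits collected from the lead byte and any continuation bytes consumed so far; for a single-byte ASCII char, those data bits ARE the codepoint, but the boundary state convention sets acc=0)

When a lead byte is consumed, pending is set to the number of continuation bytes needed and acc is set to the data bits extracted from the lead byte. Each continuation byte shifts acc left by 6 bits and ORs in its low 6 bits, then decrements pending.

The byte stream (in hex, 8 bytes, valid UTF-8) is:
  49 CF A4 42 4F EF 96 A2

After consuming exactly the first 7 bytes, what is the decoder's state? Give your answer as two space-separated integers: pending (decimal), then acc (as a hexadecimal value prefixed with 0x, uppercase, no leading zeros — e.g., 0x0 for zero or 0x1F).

Answer: 1 0x3D6

Derivation:
Byte[0]=49: 1-byte. pending=0, acc=0x0
Byte[1]=CF: 2-byte lead. pending=1, acc=0xF
Byte[2]=A4: continuation. acc=(acc<<6)|0x24=0x3E4, pending=0
Byte[3]=42: 1-byte. pending=0, acc=0x0
Byte[4]=4F: 1-byte. pending=0, acc=0x0
Byte[5]=EF: 3-byte lead. pending=2, acc=0xF
Byte[6]=96: continuation. acc=(acc<<6)|0x16=0x3D6, pending=1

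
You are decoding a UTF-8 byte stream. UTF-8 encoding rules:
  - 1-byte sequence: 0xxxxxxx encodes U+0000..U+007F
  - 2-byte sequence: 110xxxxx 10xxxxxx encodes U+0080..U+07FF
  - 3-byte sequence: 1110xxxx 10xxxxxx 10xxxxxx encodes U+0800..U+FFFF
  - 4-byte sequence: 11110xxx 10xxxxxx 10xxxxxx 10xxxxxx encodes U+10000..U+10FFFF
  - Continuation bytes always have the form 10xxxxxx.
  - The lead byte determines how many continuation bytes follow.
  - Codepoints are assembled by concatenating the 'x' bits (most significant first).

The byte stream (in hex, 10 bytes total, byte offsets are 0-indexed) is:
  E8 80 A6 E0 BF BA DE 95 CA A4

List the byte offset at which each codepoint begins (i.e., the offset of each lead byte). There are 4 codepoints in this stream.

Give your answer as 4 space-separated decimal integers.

Answer: 0 3 6 8

Derivation:
Byte[0]=E8: 3-byte lead, need 2 cont bytes. acc=0x8
Byte[1]=80: continuation. acc=(acc<<6)|0x00=0x200
Byte[2]=A6: continuation. acc=(acc<<6)|0x26=0x8026
Completed: cp=U+8026 (starts at byte 0)
Byte[3]=E0: 3-byte lead, need 2 cont bytes. acc=0x0
Byte[4]=BF: continuation. acc=(acc<<6)|0x3F=0x3F
Byte[5]=BA: continuation. acc=(acc<<6)|0x3A=0xFFA
Completed: cp=U+0FFA (starts at byte 3)
Byte[6]=DE: 2-byte lead, need 1 cont bytes. acc=0x1E
Byte[7]=95: continuation. acc=(acc<<6)|0x15=0x795
Completed: cp=U+0795 (starts at byte 6)
Byte[8]=CA: 2-byte lead, need 1 cont bytes. acc=0xA
Byte[9]=A4: continuation. acc=(acc<<6)|0x24=0x2A4
Completed: cp=U+02A4 (starts at byte 8)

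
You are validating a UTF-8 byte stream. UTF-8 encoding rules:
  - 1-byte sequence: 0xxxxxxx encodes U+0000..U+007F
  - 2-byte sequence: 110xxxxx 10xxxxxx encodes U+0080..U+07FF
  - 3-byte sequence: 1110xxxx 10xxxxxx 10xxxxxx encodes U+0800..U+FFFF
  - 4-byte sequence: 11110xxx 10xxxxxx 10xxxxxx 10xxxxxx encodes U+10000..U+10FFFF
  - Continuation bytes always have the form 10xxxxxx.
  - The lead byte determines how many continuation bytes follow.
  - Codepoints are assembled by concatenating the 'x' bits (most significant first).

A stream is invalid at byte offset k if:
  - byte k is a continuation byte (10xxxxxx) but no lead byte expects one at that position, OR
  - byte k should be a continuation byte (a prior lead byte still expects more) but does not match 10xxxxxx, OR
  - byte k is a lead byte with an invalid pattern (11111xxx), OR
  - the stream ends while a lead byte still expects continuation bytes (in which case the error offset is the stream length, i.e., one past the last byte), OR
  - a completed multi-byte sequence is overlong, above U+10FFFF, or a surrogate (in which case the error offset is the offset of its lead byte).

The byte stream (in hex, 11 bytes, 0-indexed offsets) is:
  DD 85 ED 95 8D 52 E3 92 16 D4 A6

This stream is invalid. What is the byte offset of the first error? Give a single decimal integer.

Byte[0]=DD: 2-byte lead, need 1 cont bytes. acc=0x1D
Byte[1]=85: continuation. acc=(acc<<6)|0x05=0x745
Completed: cp=U+0745 (starts at byte 0)
Byte[2]=ED: 3-byte lead, need 2 cont bytes. acc=0xD
Byte[3]=95: continuation. acc=(acc<<6)|0x15=0x355
Byte[4]=8D: continuation. acc=(acc<<6)|0x0D=0xD54D
Completed: cp=U+D54D (starts at byte 2)
Byte[5]=52: 1-byte ASCII. cp=U+0052
Byte[6]=E3: 3-byte lead, need 2 cont bytes. acc=0x3
Byte[7]=92: continuation. acc=(acc<<6)|0x12=0xD2
Byte[8]=16: expected 10xxxxxx continuation. INVALID

Answer: 8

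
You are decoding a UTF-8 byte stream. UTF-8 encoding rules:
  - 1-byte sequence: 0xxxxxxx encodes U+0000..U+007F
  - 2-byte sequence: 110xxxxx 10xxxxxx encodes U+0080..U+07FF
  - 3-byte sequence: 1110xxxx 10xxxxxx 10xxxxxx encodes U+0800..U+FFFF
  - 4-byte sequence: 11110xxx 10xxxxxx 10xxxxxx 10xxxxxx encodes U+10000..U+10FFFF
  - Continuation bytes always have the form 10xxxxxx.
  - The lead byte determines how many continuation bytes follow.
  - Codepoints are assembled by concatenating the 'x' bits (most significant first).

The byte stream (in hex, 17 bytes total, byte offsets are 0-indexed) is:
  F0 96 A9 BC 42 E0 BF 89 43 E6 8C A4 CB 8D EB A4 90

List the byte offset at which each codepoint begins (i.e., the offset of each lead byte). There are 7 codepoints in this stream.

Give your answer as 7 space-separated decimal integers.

Answer: 0 4 5 8 9 12 14

Derivation:
Byte[0]=F0: 4-byte lead, need 3 cont bytes. acc=0x0
Byte[1]=96: continuation. acc=(acc<<6)|0x16=0x16
Byte[2]=A9: continuation. acc=(acc<<6)|0x29=0x5A9
Byte[3]=BC: continuation. acc=(acc<<6)|0x3C=0x16A7C
Completed: cp=U+16A7C (starts at byte 0)
Byte[4]=42: 1-byte ASCII. cp=U+0042
Byte[5]=E0: 3-byte lead, need 2 cont bytes. acc=0x0
Byte[6]=BF: continuation. acc=(acc<<6)|0x3F=0x3F
Byte[7]=89: continuation. acc=(acc<<6)|0x09=0xFC9
Completed: cp=U+0FC9 (starts at byte 5)
Byte[8]=43: 1-byte ASCII. cp=U+0043
Byte[9]=E6: 3-byte lead, need 2 cont bytes. acc=0x6
Byte[10]=8C: continuation. acc=(acc<<6)|0x0C=0x18C
Byte[11]=A4: continuation. acc=(acc<<6)|0x24=0x6324
Completed: cp=U+6324 (starts at byte 9)
Byte[12]=CB: 2-byte lead, need 1 cont bytes. acc=0xB
Byte[13]=8D: continuation. acc=(acc<<6)|0x0D=0x2CD
Completed: cp=U+02CD (starts at byte 12)
Byte[14]=EB: 3-byte lead, need 2 cont bytes. acc=0xB
Byte[15]=A4: continuation. acc=(acc<<6)|0x24=0x2E4
Byte[16]=90: continuation. acc=(acc<<6)|0x10=0xB910
Completed: cp=U+B910 (starts at byte 14)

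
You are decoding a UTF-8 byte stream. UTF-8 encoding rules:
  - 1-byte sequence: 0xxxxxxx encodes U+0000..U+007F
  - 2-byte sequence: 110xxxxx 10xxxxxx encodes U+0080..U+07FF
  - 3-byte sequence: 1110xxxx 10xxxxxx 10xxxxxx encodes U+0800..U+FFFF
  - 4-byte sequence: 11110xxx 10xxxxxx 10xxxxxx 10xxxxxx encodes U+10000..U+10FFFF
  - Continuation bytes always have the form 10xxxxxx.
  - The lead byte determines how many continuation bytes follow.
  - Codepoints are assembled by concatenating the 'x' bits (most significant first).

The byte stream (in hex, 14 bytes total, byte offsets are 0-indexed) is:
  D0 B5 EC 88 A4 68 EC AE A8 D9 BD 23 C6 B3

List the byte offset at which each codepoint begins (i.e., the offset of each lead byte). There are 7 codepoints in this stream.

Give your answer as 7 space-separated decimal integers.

Answer: 0 2 5 6 9 11 12

Derivation:
Byte[0]=D0: 2-byte lead, need 1 cont bytes. acc=0x10
Byte[1]=B5: continuation. acc=(acc<<6)|0x35=0x435
Completed: cp=U+0435 (starts at byte 0)
Byte[2]=EC: 3-byte lead, need 2 cont bytes. acc=0xC
Byte[3]=88: continuation. acc=(acc<<6)|0x08=0x308
Byte[4]=A4: continuation. acc=(acc<<6)|0x24=0xC224
Completed: cp=U+C224 (starts at byte 2)
Byte[5]=68: 1-byte ASCII. cp=U+0068
Byte[6]=EC: 3-byte lead, need 2 cont bytes. acc=0xC
Byte[7]=AE: continuation. acc=(acc<<6)|0x2E=0x32E
Byte[8]=A8: continuation. acc=(acc<<6)|0x28=0xCBA8
Completed: cp=U+CBA8 (starts at byte 6)
Byte[9]=D9: 2-byte lead, need 1 cont bytes. acc=0x19
Byte[10]=BD: continuation. acc=(acc<<6)|0x3D=0x67D
Completed: cp=U+067D (starts at byte 9)
Byte[11]=23: 1-byte ASCII. cp=U+0023
Byte[12]=C6: 2-byte lead, need 1 cont bytes. acc=0x6
Byte[13]=B3: continuation. acc=(acc<<6)|0x33=0x1B3
Completed: cp=U+01B3 (starts at byte 12)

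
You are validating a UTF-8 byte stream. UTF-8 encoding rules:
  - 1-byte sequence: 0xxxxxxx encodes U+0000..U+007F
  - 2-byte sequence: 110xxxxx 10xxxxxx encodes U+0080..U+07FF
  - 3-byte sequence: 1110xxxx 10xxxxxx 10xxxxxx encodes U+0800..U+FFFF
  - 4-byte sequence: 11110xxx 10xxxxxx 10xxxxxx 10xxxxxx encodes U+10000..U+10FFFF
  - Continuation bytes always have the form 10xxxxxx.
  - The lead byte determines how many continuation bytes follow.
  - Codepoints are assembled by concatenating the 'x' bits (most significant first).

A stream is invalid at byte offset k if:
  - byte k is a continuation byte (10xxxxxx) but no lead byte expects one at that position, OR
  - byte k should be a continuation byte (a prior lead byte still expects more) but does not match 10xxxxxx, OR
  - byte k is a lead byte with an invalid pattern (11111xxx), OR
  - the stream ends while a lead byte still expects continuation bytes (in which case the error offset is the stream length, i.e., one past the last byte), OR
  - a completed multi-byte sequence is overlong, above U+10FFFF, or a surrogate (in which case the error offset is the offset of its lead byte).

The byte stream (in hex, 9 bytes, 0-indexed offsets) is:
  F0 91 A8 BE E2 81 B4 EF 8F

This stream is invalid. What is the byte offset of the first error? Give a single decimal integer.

Byte[0]=F0: 4-byte lead, need 3 cont bytes. acc=0x0
Byte[1]=91: continuation. acc=(acc<<6)|0x11=0x11
Byte[2]=A8: continuation. acc=(acc<<6)|0x28=0x468
Byte[3]=BE: continuation. acc=(acc<<6)|0x3E=0x11A3E
Completed: cp=U+11A3E (starts at byte 0)
Byte[4]=E2: 3-byte lead, need 2 cont bytes. acc=0x2
Byte[5]=81: continuation. acc=(acc<<6)|0x01=0x81
Byte[6]=B4: continuation. acc=(acc<<6)|0x34=0x2074
Completed: cp=U+2074 (starts at byte 4)
Byte[7]=EF: 3-byte lead, need 2 cont bytes. acc=0xF
Byte[8]=8F: continuation. acc=(acc<<6)|0x0F=0x3CF
Byte[9]: stream ended, expected continuation. INVALID

Answer: 9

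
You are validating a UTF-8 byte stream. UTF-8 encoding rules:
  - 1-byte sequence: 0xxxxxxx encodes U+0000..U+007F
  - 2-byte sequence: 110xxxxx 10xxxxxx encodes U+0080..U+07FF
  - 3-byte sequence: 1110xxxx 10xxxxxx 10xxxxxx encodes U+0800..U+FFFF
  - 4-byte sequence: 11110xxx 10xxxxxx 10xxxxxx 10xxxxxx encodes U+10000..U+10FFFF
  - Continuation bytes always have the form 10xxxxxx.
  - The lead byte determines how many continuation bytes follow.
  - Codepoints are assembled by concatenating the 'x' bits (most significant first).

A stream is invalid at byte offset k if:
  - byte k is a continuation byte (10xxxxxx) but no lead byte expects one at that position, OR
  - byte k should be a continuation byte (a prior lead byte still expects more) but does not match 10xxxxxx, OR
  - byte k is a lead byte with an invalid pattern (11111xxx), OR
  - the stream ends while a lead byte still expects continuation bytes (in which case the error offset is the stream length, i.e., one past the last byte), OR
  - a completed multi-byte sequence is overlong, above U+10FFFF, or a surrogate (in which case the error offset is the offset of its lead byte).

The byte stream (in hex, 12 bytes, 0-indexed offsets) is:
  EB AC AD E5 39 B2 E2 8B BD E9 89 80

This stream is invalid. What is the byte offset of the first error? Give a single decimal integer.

Byte[0]=EB: 3-byte lead, need 2 cont bytes. acc=0xB
Byte[1]=AC: continuation. acc=(acc<<6)|0x2C=0x2EC
Byte[2]=AD: continuation. acc=(acc<<6)|0x2D=0xBB2D
Completed: cp=U+BB2D (starts at byte 0)
Byte[3]=E5: 3-byte lead, need 2 cont bytes. acc=0x5
Byte[4]=39: expected 10xxxxxx continuation. INVALID

Answer: 4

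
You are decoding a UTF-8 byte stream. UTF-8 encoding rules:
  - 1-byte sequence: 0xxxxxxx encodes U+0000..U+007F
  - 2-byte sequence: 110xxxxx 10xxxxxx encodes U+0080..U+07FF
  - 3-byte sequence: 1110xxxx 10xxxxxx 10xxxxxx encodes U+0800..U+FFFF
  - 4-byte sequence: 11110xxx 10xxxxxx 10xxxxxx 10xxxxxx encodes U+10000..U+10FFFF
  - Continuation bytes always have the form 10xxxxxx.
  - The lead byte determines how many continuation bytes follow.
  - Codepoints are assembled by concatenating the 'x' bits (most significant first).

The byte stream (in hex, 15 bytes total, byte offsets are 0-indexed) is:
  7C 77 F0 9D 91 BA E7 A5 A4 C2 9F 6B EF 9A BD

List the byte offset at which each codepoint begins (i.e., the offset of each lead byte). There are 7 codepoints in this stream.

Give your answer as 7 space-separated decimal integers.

Byte[0]=7C: 1-byte ASCII. cp=U+007C
Byte[1]=77: 1-byte ASCII. cp=U+0077
Byte[2]=F0: 4-byte lead, need 3 cont bytes. acc=0x0
Byte[3]=9D: continuation. acc=(acc<<6)|0x1D=0x1D
Byte[4]=91: continuation. acc=(acc<<6)|0x11=0x751
Byte[5]=BA: continuation. acc=(acc<<6)|0x3A=0x1D47A
Completed: cp=U+1D47A (starts at byte 2)
Byte[6]=E7: 3-byte lead, need 2 cont bytes. acc=0x7
Byte[7]=A5: continuation. acc=(acc<<6)|0x25=0x1E5
Byte[8]=A4: continuation. acc=(acc<<6)|0x24=0x7964
Completed: cp=U+7964 (starts at byte 6)
Byte[9]=C2: 2-byte lead, need 1 cont bytes. acc=0x2
Byte[10]=9F: continuation. acc=(acc<<6)|0x1F=0x9F
Completed: cp=U+009F (starts at byte 9)
Byte[11]=6B: 1-byte ASCII. cp=U+006B
Byte[12]=EF: 3-byte lead, need 2 cont bytes. acc=0xF
Byte[13]=9A: continuation. acc=(acc<<6)|0x1A=0x3DA
Byte[14]=BD: continuation. acc=(acc<<6)|0x3D=0xF6BD
Completed: cp=U+F6BD (starts at byte 12)

Answer: 0 1 2 6 9 11 12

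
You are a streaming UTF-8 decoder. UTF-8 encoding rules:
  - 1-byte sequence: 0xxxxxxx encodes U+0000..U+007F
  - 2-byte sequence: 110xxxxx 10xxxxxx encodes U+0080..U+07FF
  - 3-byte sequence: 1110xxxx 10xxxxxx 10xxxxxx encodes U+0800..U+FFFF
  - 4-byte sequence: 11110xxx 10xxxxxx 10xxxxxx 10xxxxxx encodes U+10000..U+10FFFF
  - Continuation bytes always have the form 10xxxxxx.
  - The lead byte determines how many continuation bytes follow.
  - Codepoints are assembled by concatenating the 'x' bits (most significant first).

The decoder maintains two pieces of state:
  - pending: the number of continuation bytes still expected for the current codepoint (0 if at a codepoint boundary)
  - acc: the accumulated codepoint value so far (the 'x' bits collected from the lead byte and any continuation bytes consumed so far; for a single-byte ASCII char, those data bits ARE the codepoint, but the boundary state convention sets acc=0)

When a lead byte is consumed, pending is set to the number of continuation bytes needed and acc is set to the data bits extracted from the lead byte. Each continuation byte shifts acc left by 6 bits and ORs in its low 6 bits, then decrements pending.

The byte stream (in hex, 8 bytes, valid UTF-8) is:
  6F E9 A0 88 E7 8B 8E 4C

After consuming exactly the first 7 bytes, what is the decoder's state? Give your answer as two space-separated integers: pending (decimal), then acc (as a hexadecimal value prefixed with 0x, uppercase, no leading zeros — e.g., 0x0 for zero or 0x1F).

Byte[0]=6F: 1-byte. pending=0, acc=0x0
Byte[1]=E9: 3-byte lead. pending=2, acc=0x9
Byte[2]=A0: continuation. acc=(acc<<6)|0x20=0x260, pending=1
Byte[3]=88: continuation. acc=(acc<<6)|0x08=0x9808, pending=0
Byte[4]=E7: 3-byte lead. pending=2, acc=0x7
Byte[5]=8B: continuation. acc=(acc<<6)|0x0B=0x1CB, pending=1
Byte[6]=8E: continuation. acc=(acc<<6)|0x0E=0x72CE, pending=0

Answer: 0 0x72CE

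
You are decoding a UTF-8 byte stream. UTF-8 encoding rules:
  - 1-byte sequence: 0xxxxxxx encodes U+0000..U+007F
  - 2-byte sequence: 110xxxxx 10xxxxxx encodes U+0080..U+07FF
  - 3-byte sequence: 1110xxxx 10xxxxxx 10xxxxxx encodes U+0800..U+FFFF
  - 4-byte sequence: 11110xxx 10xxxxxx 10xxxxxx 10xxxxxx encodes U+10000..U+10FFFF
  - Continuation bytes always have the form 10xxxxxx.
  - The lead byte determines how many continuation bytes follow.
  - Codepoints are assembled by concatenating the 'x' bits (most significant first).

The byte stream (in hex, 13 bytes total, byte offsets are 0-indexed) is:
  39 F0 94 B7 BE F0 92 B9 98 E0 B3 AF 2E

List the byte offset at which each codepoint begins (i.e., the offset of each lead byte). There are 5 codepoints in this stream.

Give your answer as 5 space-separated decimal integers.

Answer: 0 1 5 9 12

Derivation:
Byte[0]=39: 1-byte ASCII. cp=U+0039
Byte[1]=F0: 4-byte lead, need 3 cont bytes. acc=0x0
Byte[2]=94: continuation. acc=(acc<<6)|0x14=0x14
Byte[3]=B7: continuation. acc=(acc<<6)|0x37=0x537
Byte[4]=BE: continuation. acc=(acc<<6)|0x3E=0x14DFE
Completed: cp=U+14DFE (starts at byte 1)
Byte[5]=F0: 4-byte lead, need 3 cont bytes. acc=0x0
Byte[6]=92: continuation. acc=(acc<<6)|0x12=0x12
Byte[7]=B9: continuation. acc=(acc<<6)|0x39=0x4B9
Byte[8]=98: continuation. acc=(acc<<6)|0x18=0x12E58
Completed: cp=U+12E58 (starts at byte 5)
Byte[9]=E0: 3-byte lead, need 2 cont bytes. acc=0x0
Byte[10]=B3: continuation. acc=(acc<<6)|0x33=0x33
Byte[11]=AF: continuation. acc=(acc<<6)|0x2F=0xCEF
Completed: cp=U+0CEF (starts at byte 9)
Byte[12]=2E: 1-byte ASCII. cp=U+002E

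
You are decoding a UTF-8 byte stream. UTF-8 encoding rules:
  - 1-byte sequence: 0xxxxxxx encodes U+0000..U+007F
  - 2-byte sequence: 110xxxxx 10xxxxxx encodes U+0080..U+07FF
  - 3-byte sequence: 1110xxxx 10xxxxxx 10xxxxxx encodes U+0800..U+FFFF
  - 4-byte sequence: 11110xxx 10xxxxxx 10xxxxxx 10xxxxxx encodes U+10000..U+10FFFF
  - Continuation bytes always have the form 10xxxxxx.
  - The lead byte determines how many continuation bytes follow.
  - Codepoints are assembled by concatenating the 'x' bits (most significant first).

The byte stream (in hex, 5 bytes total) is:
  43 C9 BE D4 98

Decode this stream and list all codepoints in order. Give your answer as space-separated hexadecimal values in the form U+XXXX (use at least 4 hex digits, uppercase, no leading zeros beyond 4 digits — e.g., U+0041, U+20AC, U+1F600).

Byte[0]=43: 1-byte ASCII. cp=U+0043
Byte[1]=C9: 2-byte lead, need 1 cont bytes. acc=0x9
Byte[2]=BE: continuation. acc=(acc<<6)|0x3E=0x27E
Completed: cp=U+027E (starts at byte 1)
Byte[3]=D4: 2-byte lead, need 1 cont bytes. acc=0x14
Byte[4]=98: continuation. acc=(acc<<6)|0x18=0x518
Completed: cp=U+0518 (starts at byte 3)

Answer: U+0043 U+027E U+0518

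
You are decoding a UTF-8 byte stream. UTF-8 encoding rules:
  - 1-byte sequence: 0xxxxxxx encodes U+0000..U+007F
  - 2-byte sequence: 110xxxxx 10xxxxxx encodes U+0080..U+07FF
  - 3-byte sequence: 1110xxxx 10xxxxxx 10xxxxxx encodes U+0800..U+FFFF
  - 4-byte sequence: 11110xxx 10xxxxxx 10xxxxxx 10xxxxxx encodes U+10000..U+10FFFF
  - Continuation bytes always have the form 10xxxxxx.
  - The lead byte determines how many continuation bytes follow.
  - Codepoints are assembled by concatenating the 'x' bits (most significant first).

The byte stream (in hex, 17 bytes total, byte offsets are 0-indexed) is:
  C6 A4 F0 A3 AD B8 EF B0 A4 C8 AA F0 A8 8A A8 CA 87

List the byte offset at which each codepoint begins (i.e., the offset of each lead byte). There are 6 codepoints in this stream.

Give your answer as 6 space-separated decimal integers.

Byte[0]=C6: 2-byte lead, need 1 cont bytes. acc=0x6
Byte[1]=A4: continuation. acc=(acc<<6)|0x24=0x1A4
Completed: cp=U+01A4 (starts at byte 0)
Byte[2]=F0: 4-byte lead, need 3 cont bytes. acc=0x0
Byte[3]=A3: continuation. acc=(acc<<6)|0x23=0x23
Byte[4]=AD: continuation. acc=(acc<<6)|0x2D=0x8ED
Byte[5]=B8: continuation. acc=(acc<<6)|0x38=0x23B78
Completed: cp=U+23B78 (starts at byte 2)
Byte[6]=EF: 3-byte lead, need 2 cont bytes. acc=0xF
Byte[7]=B0: continuation. acc=(acc<<6)|0x30=0x3F0
Byte[8]=A4: continuation. acc=(acc<<6)|0x24=0xFC24
Completed: cp=U+FC24 (starts at byte 6)
Byte[9]=C8: 2-byte lead, need 1 cont bytes. acc=0x8
Byte[10]=AA: continuation. acc=(acc<<6)|0x2A=0x22A
Completed: cp=U+022A (starts at byte 9)
Byte[11]=F0: 4-byte lead, need 3 cont bytes. acc=0x0
Byte[12]=A8: continuation. acc=(acc<<6)|0x28=0x28
Byte[13]=8A: continuation. acc=(acc<<6)|0x0A=0xA0A
Byte[14]=A8: continuation. acc=(acc<<6)|0x28=0x282A8
Completed: cp=U+282A8 (starts at byte 11)
Byte[15]=CA: 2-byte lead, need 1 cont bytes. acc=0xA
Byte[16]=87: continuation. acc=(acc<<6)|0x07=0x287
Completed: cp=U+0287 (starts at byte 15)

Answer: 0 2 6 9 11 15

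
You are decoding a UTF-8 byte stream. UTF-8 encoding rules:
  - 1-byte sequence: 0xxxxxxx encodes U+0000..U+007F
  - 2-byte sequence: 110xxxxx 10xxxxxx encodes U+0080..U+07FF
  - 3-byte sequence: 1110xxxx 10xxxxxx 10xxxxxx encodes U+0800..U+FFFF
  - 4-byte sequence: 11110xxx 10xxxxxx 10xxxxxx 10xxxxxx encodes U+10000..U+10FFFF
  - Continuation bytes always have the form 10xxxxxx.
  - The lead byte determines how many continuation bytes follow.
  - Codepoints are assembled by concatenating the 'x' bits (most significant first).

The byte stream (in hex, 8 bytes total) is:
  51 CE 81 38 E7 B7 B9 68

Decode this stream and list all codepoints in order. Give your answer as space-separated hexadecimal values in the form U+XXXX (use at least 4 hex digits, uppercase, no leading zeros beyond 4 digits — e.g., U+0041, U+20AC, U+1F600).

Answer: U+0051 U+0381 U+0038 U+7DF9 U+0068

Derivation:
Byte[0]=51: 1-byte ASCII. cp=U+0051
Byte[1]=CE: 2-byte lead, need 1 cont bytes. acc=0xE
Byte[2]=81: continuation. acc=(acc<<6)|0x01=0x381
Completed: cp=U+0381 (starts at byte 1)
Byte[3]=38: 1-byte ASCII. cp=U+0038
Byte[4]=E7: 3-byte lead, need 2 cont bytes. acc=0x7
Byte[5]=B7: continuation. acc=(acc<<6)|0x37=0x1F7
Byte[6]=B9: continuation. acc=(acc<<6)|0x39=0x7DF9
Completed: cp=U+7DF9 (starts at byte 4)
Byte[7]=68: 1-byte ASCII. cp=U+0068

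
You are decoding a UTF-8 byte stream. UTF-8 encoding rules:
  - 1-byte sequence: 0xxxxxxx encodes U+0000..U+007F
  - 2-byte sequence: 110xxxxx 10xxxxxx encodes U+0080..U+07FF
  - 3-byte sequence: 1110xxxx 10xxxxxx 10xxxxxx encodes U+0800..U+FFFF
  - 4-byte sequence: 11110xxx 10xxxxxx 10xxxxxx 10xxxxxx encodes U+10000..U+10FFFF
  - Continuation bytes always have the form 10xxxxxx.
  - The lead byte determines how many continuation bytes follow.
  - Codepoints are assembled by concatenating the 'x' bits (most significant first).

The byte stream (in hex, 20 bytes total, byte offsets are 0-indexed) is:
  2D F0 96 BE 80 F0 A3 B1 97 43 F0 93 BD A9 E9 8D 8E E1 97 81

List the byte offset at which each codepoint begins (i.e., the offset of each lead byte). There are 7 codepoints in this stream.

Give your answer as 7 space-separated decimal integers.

Byte[0]=2D: 1-byte ASCII. cp=U+002D
Byte[1]=F0: 4-byte lead, need 3 cont bytes. acc=0x0
Byte[2]=96: continuation. acc=(acc<<6)|0x16=0x16
Byte[3]=BE: continuation. acc=(acc<<6)|0x3E=0x5BE
Byte[4]=80: continuation. acc=(acc<<6)|0x00=0x16F80
Completed: cp=U+16F80 (starts at byte 1)
Byte[5]=F0: 4-byte lead, need 3 cont bytes. acc=0x0
Byte[6]=A3: continuation. acc=(acc<<6)|0x23=0x23
Byte[7]=B1: continuation. acc=(acc<<6)|0x31=0x8F1
Byte[8]=97: continuation. acc=(acc<<6)|0x17=0x23C57
Completed: cp=U+23C57 (starts at byte 5)
Byte[9]=43: 1-byte ASCII. cp=U+0043
Byte[10]=F0: 4-byte lead, need 3 cont bytes. acc=0x0
Byte[11]=93: continuation. acc=(acc<<6)|0x13=0x13
Byte[12]=BD: continuation. acc=(acc<<6)|0x3D=0x4FD
Byte[13]=A9: continuation. acc=(acc<<6)|0x29=0x13F69
Completed: cp=U+13F69 (starts at byte 10)
Byte[14]=E9: 3-byte lead, need 2 cont bytes. acc=0x9
Byte[15]=8D: continuation. acc=(acc<<6)|0x0D=0x24D
Byte[16]=8E: continuation. acc=(acc<<6)|0x0E=0x934E
Completed: cp=U+934E (starts at byte 14)
Byte[17]=E1: 3-byte lead, need 2 cont bytes. acc=0x1
Byte[18]=97: continuation. acc=(acc<<6)|0x17=0x57
Byte[19]=81: continuation. acc=(acc<<6)|0x01=0x15C1
Completed: cp=U+15C1 (starts at byte 17)

Answer: 0 1 5 9 10 14 17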